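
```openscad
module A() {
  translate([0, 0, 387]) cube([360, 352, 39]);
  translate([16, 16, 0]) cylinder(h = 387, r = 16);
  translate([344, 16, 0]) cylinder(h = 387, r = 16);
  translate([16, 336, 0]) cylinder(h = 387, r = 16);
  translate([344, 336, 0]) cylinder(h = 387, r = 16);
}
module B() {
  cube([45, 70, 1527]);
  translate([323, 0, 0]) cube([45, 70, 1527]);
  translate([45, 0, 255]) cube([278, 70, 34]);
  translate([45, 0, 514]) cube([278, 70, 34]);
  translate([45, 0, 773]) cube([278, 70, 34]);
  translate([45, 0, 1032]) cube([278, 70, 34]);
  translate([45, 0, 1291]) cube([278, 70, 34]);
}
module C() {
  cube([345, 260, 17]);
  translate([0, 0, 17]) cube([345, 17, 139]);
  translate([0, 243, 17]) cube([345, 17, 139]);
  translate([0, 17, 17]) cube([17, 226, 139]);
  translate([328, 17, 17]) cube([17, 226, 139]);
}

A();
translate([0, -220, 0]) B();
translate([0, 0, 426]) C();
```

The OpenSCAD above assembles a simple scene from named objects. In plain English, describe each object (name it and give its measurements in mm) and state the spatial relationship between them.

A is a four-legged stool. The seat is a 360×352×39 mm slab whose top surface is at z = 426 mm; four round legs, each 32 mm in diameter, run from the floor (z = 0) to the underside of the seat, each leg's axis is inset half a diameter from the nearest pair of seat edges (so the leg's bounding box is flush with the corner).

B is a wooden ladder with two side rails of 45×70 mm section and 1527 mm height, set 368 mm apart overall. Between them run 5 rectangular rungs (70 mm deep, 34 mm thick), front faces flush with the rails' −y face. The bottom of the first rung is 255 mm above the floor and each subsequent rung is 259 mm higher than the one below.

C is an open-topped rectangular box: outside dimensions 345×260×156 mm, with a uniform wall and base thickness of 17 mm. The base is a full 345×260 slab on the floor; four walls sit on top of the base. The front and back walls (the −y and +y sides) span the full width; the two side walls fit between them.

The ladder is on the floor beside the stool on its −y side. The open box is on top of the stool.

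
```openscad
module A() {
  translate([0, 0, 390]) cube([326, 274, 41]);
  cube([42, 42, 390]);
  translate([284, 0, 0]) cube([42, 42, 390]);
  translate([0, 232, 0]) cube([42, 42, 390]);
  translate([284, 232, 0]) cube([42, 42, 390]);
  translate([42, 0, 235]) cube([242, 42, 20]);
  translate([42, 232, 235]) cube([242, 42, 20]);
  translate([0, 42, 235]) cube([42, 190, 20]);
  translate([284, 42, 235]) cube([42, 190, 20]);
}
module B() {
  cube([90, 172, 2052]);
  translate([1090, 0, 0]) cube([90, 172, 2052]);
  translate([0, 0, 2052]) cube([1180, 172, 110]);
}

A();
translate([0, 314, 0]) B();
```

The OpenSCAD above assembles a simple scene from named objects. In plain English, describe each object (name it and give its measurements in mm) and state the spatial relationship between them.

A is a simple wooden stool: a rectangular seat 326 mm (x) by 274 mm (y), 41 mm thick, top face at z = 431 mm, on four square legs, each 42×42 mm in cross-section. The legs rest on z = 0, each flush with a corner of the seat. Four stretchers, 42 mm wide and 20 mm tall, connect adjacent legs with their undersides at z = 235 mm, each running between the inner faces of the legs it joins and aligned with the legs' outer faces on the other axis.

B is a door frame. The clear opening is 1000 mm wide and 2052 mm high. Two 90 mm wide jambs, 172 mm deep, stand either side of the opening from the floor to the top of the opening. A 110 mm thick head sits across the top of both jambs, spanning the full outside width of the frame.

The door frame is on the floor beside the stool on its +y side.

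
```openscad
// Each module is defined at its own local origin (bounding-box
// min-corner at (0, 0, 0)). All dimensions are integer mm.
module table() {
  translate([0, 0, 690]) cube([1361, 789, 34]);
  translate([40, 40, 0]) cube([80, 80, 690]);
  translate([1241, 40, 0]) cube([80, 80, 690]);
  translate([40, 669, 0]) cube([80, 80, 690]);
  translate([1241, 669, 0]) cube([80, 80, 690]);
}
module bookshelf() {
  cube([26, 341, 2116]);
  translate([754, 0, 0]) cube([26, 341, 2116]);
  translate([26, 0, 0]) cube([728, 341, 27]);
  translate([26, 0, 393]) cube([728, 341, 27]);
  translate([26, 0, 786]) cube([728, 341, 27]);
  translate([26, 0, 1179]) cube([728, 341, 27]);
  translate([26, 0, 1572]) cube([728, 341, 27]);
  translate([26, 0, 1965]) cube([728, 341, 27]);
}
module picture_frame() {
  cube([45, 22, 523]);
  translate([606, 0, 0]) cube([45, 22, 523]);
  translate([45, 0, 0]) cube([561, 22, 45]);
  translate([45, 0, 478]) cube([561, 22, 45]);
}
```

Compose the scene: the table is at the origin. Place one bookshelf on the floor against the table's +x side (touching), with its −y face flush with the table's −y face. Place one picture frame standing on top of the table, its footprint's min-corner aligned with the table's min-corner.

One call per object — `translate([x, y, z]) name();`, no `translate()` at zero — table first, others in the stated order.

table();
translate([1361, 0, 0]) bookshelf();
translate([0, 0, 724]) picture_frame();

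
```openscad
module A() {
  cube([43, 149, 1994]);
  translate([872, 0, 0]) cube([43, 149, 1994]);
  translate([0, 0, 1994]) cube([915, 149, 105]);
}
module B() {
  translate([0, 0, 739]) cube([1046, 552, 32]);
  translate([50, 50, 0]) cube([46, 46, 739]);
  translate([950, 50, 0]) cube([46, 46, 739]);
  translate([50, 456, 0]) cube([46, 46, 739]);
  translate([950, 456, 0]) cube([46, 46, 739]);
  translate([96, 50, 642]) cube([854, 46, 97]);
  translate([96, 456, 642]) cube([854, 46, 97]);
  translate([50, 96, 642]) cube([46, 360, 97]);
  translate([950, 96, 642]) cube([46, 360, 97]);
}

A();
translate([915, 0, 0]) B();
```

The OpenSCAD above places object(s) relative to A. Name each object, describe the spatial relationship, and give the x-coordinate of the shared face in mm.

A is a door frame. B is a table. The table is against the door frame's +x side, with their −y faces flush. The x-coordinate of the shared face is 915 mm.

The door frame's +x face and the table's −x face are both at x = 915 mm.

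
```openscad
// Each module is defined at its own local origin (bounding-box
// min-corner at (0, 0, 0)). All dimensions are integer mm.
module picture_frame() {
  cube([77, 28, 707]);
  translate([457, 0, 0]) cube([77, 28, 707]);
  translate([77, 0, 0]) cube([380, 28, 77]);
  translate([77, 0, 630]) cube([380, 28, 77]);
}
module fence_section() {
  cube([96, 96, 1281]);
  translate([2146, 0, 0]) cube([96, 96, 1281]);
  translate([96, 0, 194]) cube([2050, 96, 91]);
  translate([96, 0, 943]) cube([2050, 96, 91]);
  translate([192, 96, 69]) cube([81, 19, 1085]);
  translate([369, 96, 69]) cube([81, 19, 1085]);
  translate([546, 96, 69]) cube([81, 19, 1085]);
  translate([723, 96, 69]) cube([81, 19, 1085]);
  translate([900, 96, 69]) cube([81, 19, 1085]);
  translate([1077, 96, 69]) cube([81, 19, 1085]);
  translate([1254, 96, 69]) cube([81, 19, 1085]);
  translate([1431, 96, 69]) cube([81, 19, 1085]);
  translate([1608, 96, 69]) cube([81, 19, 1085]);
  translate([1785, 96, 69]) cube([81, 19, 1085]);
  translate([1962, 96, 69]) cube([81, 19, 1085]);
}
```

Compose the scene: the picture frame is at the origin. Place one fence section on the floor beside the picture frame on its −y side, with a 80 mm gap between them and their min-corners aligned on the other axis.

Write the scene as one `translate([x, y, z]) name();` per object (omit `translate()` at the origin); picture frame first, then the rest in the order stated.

picture_frame();
translate([0, -195, 0]) fence_section();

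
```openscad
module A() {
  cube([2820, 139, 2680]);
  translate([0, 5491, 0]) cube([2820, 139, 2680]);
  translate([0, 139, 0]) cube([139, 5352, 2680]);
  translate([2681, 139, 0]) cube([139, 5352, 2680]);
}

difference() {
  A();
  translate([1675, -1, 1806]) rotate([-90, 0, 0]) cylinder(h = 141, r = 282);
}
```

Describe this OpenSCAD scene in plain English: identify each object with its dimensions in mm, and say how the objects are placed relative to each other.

A is the wall frame of a small rectangular building: four walls, each 2680 mm tall and 139 mm thick, enclosing a footprint 2820 mm (x) by 5630 mm (y) outside-to-outside, with no floor or roof. The front and back walls (the −y and +y sides) span the full width; the two side walls fit between them.

The house frame has a circular hole of radius 282 mm through its front wall, centred at (x = 1675, z = 1806).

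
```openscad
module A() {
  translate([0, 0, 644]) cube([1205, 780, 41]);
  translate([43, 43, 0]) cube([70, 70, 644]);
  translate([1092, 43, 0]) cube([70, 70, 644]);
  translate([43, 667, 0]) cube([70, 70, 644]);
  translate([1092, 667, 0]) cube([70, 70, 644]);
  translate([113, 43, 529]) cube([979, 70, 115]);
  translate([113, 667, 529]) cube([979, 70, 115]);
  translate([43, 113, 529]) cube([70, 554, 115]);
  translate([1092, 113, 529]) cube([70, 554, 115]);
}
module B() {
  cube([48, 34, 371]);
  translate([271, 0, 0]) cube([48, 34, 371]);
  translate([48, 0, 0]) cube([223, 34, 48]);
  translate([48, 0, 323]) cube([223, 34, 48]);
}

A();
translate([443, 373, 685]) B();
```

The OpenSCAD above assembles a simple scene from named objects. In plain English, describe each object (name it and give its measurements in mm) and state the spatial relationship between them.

A is a table with a 1205×780 mm rectangular top, 41 mm thick, top surface at z = 685 mm, supported by four 70×70 mm square legs, each inset 43 mm from the nearest pair of top edges, running from the floor. Four apron rails, 70 mm thick and 115 mm tall, run between adjacent legs with their top edges flush with the underside of the top and their outer faces flush with the legs' outer faces.

B is a picture frame with a 223×275 mm rectangular opening (x by z) and a uniform 48 mm border on every side. Frame depth is 34 mm along y. It is built from two vertical stiles running the full outside height and two horizontal rails spanning the gap between the stiles.

The picture frame is on top of the table, centred.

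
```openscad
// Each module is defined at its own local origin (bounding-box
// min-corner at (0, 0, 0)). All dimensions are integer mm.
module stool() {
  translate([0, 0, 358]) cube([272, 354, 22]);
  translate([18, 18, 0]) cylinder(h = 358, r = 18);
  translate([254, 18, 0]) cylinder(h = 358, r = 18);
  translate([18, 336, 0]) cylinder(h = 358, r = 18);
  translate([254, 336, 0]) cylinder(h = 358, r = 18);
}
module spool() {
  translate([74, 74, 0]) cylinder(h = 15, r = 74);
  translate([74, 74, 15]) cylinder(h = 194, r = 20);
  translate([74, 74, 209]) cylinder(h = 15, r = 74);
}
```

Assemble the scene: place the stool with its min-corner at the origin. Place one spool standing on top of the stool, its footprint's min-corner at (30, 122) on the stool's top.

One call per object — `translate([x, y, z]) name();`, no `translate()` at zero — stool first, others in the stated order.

stool();
translate([30, 122, 380]) spool();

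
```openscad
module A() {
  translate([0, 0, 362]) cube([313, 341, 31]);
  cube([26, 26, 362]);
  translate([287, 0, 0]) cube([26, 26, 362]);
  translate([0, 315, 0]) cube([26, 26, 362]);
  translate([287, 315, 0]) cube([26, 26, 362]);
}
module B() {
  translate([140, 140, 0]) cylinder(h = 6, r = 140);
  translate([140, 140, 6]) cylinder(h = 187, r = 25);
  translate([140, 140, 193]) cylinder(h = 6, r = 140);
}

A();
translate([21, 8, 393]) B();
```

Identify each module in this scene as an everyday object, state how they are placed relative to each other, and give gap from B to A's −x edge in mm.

A is a stool. B is a spool. The spool is on top of the stool. The gap from the spool to the stool's −x edge is 21 mm.

The spool's min-x is at 21; the stool's min-x is 0; gap = 21 mm.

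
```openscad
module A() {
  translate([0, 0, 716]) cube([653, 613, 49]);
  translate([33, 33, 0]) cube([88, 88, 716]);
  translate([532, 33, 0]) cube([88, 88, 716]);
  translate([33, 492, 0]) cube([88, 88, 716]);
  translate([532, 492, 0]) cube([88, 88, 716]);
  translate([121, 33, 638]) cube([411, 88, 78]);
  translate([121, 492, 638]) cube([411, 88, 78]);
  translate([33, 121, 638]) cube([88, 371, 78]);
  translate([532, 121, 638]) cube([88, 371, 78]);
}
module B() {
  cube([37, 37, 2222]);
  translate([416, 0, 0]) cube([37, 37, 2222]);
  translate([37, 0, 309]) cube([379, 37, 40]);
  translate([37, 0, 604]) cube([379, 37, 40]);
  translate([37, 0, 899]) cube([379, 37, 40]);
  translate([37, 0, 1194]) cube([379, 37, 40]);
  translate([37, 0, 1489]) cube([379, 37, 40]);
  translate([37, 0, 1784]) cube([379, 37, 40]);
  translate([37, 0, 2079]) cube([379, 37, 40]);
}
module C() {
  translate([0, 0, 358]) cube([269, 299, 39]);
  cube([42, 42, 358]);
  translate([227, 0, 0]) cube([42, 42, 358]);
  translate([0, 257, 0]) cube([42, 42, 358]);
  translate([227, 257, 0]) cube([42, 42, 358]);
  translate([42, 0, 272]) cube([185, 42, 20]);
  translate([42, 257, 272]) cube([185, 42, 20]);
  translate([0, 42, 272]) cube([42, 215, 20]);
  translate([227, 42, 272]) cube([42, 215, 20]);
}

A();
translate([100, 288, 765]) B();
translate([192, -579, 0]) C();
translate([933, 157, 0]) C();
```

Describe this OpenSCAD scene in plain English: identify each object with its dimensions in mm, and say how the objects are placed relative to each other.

A is a table: top 653 mm (x) × 613 mm (y), 49 mm thick, upper face at z = 765 mm, on four 88×88 mm square legs, each inset 33 mm from the nearest pair of top edges, running from z = 0 to the bottom of the top. Four apron rails, 88 mm thick and 78 mm tall, run between adjacent legs with their top edges flush with the underside of the top and their outer faces flush with the legs' outer faces.

B is a straight ladder. Two 37×37 mm vertical rails, 2222 mm tall, stand 453 mm apart (outside-to-outside) with their front faces coplanar on the −y side. 7 rungs, each 37 mm deep and 40 mm tall, span between the inner faces of the rails, front faces flush with the rails. The lowest rung's underside is at z = 309 mm and rungs are spaced 295 mm apart (underside to underside).

C is a four-legged stool. The seat is a 269×299×39 mm slab whose top surface is at z = 397 mm; four square legs, each 42×42 mm in cross-section, run from the floor (z = 0) to the underside of the seat, each flush with a corner of the seat. Four stretchers, 42 mm wide and 20 mm tall, connect adjacent legs with their undersides at z = 272 mm, each running between the inner faces of the legs it joins and aligned with the legs' outer faces on the other axis.

The ladder is on top of the table, centred. Two stools sit around the table at the −y, +x sides.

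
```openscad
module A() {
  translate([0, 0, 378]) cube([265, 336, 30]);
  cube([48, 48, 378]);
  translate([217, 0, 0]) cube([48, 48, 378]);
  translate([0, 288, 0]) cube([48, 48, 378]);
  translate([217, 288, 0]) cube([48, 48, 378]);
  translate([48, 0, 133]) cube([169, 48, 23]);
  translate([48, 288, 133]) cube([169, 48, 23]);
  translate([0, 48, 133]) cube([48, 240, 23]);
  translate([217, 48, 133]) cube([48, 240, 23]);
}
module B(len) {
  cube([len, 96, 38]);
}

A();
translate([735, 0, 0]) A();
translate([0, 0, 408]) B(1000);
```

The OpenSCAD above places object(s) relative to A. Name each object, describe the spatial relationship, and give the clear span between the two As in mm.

Second stool starts at x = 735; first ends at x = 265; clear span = 735 − 265 = 470 mm.

A is a stool. B is a beam. A beam spans the tops of two stools. The clear span between the two stools is 470 mm.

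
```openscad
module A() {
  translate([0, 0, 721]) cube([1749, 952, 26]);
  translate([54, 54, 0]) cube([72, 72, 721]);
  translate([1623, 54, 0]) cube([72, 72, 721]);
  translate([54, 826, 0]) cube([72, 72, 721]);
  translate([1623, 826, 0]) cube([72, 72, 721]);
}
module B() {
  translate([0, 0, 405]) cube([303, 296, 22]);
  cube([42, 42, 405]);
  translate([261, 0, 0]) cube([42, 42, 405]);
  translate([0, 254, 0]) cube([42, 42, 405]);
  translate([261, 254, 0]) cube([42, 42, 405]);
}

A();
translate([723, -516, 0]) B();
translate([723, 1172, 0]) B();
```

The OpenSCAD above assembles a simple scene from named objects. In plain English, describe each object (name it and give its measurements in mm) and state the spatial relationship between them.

A is a table: top 1749 mm (x) × 952 mm (y), 26 mm thick, upper face at z = 747 mm, on four 72×72 mm square legs, each inset 54 mm from the nearest pair of top edges, running from z = 0 to the bottom of the top.

B is a four-legged stool. The seat is a 303×296×22 mm slab whose top surface is at z = 427 mm; four square legs, each 42×42 mm in cross-section, run from the floor (z = 0) to the underside of the seat, each flush with a corner of the seat.

Two stools sit around the table at the −y, +y sides.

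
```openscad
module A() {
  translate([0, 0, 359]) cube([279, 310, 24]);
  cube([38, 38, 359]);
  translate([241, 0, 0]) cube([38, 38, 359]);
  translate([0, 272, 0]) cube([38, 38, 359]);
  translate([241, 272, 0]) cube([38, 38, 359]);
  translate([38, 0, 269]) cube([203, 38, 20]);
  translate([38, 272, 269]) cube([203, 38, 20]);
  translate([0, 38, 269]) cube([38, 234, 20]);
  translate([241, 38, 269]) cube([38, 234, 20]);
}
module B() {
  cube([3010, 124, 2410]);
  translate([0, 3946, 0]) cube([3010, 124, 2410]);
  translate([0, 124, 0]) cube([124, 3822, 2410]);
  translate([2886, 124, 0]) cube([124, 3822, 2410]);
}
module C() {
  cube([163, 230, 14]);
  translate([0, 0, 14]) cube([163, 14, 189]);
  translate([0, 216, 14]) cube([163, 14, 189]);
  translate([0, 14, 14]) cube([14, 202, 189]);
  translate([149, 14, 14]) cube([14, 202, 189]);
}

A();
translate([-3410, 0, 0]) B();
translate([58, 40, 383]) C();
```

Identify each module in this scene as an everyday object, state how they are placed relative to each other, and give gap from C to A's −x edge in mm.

The open box's min-x is at 58; the stool's min-x is 0; gap = 58 mm.

A is a stool. B is a house frame. C is an open box. The house frame is on the floor beside the stool on its −x side. The open box is on top of the stool, centred. The gap from the open box to the stool's −x edge is 58 mm.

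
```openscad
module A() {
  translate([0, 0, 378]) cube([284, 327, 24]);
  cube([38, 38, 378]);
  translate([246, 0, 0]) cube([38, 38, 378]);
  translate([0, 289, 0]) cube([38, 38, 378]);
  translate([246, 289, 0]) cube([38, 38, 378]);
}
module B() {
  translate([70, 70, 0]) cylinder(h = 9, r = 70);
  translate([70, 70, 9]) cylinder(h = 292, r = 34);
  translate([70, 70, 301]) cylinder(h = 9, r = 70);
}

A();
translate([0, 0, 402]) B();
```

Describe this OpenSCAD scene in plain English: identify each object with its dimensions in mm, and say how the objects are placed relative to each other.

A is a four-legged stool. The seat is 284×327 mm, 24 mm thick, top at z = 402 mm. It stands on four square legs, each 38×38 mm in cross-section, from z = 0 to the seat underside, each flush with a corner of the seat.

B is a spool: two coaxial disc flanges of radius 70 mm and thickness 9 mm, joined by a core cylinder of radius 34 mm and height 292 mm. The lower flange rests on z = 0 and the three cylinders share a vertical axis.

The spool is on top of the stool.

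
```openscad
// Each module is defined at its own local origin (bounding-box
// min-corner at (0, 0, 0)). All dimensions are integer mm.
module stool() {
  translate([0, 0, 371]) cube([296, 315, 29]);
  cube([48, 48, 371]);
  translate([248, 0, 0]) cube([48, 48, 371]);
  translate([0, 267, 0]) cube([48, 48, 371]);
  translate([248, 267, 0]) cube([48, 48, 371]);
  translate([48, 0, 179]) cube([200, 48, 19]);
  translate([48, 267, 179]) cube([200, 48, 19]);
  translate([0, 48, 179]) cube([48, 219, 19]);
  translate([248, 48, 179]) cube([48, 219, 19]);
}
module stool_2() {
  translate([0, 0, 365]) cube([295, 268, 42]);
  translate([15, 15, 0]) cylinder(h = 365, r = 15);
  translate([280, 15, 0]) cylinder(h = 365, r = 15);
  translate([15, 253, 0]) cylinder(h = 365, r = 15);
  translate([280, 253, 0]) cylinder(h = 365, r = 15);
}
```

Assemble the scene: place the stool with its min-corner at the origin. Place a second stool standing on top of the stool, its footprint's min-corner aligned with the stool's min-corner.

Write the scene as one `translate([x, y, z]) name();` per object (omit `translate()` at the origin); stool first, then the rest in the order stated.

stool();
translate([0, 0, 400]) stool_2();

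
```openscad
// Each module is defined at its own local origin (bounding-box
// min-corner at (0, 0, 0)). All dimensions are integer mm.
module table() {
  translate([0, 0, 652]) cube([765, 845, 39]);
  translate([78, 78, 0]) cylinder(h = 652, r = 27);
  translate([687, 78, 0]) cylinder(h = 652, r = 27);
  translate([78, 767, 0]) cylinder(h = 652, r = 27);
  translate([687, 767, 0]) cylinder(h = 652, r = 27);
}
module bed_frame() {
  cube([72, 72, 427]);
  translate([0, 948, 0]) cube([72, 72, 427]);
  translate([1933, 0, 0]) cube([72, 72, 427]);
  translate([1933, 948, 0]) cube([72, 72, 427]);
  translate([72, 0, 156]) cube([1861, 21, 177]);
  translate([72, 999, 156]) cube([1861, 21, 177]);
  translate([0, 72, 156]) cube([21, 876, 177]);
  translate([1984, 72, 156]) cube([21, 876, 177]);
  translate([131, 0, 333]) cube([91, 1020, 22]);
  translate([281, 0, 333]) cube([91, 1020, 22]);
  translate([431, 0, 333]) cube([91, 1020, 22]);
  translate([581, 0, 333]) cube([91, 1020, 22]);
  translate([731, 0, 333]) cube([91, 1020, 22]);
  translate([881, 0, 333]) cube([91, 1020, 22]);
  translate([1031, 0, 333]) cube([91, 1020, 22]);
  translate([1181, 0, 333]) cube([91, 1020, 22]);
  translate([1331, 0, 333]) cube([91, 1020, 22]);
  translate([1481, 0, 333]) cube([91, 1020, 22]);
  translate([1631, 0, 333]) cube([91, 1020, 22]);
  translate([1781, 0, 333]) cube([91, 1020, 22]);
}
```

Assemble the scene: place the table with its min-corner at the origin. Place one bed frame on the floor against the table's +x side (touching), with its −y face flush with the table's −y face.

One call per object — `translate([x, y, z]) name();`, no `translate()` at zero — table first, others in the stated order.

table();
translate([765, 0, 0]) bed_frame();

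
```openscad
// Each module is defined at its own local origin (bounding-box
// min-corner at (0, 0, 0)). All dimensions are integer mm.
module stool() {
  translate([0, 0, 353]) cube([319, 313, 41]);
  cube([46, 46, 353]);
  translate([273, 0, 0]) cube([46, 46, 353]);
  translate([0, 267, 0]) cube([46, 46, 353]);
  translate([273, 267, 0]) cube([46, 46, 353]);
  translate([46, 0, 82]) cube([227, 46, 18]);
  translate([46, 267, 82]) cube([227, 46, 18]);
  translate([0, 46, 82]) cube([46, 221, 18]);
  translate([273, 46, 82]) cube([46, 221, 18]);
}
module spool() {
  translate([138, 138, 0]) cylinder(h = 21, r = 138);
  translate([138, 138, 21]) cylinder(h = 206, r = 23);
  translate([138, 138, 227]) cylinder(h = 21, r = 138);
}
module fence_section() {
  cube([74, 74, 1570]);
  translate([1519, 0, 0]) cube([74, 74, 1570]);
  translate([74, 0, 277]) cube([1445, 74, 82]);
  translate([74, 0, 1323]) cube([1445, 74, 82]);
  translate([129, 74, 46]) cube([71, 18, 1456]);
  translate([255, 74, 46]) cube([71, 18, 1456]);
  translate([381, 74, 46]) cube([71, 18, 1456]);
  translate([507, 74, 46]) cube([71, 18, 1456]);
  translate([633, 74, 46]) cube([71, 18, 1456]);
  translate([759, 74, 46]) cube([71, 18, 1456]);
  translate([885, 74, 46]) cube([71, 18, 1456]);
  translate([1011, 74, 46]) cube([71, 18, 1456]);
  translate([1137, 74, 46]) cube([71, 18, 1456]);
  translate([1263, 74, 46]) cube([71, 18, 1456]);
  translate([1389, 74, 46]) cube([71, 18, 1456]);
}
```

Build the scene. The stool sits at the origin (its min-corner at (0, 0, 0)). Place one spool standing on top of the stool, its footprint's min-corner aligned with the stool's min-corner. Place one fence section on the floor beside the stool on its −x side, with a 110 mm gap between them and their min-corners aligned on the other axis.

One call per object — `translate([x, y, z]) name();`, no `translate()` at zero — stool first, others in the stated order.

stool();
translate([0, 0, 394]) spool();
translate([-1703, 0, 0]) fence_section();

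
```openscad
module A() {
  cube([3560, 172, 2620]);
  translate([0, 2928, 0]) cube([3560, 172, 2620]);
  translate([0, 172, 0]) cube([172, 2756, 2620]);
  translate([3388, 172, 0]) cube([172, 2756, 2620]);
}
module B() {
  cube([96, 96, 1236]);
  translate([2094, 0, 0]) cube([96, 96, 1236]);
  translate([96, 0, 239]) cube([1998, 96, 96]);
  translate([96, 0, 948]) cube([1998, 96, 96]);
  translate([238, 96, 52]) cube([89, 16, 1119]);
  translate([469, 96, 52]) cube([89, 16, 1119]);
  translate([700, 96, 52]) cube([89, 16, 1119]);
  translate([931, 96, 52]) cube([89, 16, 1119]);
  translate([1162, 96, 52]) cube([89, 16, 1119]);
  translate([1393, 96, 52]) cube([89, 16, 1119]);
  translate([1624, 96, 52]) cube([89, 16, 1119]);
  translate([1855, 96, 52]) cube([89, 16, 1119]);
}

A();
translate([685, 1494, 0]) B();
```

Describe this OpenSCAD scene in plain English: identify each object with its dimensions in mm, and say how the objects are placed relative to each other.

A is a box-shaped house frame (walls only): outside footprint 3560×3100 mm, wall height 2620 mm, wall thickness 172 mm. The two y-facing walls run the full x-width; the two x-facing walls fit between the inner faces of the y-facing walls.

B is a fence section. Two 96×96 mm posts, 1236 mm tall, stand on the floor with a clear span of 1998 mm between their inner faces. Two horizontal rails of 96×96 mm section span the gap between the posts with their undersides at z = 239 mm and z = 948 mm, flush with the posts' −y face. 8 pickets, each 89 mm wide, 16 mm thick and 1119 mm tall, are fixed to the +y face of the rails with their bottoms at z = 52 mm, evenly spaced across the span with equal gaps (rounded down to the nearest mm) at the −x end and between each pair — any rounding remainder accumulates at the +x end.

The fence section sits inside the house frame, centred.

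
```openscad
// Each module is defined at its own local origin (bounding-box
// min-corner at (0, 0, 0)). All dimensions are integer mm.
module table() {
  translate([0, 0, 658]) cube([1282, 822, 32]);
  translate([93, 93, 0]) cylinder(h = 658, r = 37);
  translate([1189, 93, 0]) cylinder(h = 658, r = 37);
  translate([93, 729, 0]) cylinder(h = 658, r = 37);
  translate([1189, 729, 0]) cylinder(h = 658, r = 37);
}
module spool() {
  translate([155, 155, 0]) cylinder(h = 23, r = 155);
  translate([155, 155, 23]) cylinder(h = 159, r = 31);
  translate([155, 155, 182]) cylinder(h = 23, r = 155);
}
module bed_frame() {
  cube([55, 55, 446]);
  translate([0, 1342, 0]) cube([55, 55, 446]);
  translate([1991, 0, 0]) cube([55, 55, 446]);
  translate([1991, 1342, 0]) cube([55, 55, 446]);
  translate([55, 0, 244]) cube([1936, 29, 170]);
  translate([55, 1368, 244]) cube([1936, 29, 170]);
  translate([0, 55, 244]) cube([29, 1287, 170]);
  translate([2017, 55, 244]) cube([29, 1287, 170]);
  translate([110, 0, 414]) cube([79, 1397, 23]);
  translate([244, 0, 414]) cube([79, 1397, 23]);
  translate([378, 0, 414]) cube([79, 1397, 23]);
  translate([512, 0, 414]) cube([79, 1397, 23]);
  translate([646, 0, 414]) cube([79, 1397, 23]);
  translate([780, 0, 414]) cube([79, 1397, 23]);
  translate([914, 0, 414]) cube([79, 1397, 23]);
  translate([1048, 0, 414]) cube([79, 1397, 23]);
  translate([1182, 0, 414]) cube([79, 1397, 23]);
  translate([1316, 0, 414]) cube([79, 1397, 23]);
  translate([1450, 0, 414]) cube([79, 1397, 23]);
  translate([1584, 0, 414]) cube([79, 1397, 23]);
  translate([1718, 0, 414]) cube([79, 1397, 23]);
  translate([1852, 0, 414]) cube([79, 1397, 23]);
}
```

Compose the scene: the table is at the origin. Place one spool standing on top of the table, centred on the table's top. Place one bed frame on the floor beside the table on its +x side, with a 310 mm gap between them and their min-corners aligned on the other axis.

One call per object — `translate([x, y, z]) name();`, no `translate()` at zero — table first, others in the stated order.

table();
translate([486, 256, 690]) spool();
translate([1592, 0, 0]) bed_frame();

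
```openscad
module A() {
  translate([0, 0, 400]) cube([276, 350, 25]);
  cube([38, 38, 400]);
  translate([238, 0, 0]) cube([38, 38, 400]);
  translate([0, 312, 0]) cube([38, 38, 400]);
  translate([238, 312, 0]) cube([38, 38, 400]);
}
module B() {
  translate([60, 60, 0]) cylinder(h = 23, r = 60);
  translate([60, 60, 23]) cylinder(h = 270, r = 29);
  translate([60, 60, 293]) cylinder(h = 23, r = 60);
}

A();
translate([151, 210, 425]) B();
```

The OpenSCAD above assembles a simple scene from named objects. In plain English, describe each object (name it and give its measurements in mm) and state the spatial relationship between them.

A is a four-legged stool. The seat is a 276×350×25 mm slab whose top surface is at z = 425 mm; four square legs, each 38×38 mm in cross-section, run from the floor (z = 0) to the underside of the seat, each flush with a corner of the seat.

B is a spool: two coaxial disc flanges of radius 60 mm and thickness 23 mm, joined by a core cylinder of radius 29 mm and height 270 mm. The lower flange rests on z = 0 and the three cylinders share a vertical axis.

The spool is on top of the stool.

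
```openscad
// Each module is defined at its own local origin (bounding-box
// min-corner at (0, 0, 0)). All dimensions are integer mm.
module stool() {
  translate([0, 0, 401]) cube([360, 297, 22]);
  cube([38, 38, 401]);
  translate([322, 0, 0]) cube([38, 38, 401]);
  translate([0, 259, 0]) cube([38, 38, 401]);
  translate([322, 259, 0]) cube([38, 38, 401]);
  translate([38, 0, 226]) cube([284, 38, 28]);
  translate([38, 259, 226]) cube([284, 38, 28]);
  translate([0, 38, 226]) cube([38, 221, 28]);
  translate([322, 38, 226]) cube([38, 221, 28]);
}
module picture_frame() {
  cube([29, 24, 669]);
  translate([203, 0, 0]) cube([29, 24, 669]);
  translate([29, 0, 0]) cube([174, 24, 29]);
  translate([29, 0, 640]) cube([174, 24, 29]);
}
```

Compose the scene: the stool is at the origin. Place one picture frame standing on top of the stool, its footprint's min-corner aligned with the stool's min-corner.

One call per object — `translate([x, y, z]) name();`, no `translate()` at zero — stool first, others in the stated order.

stool();
translate([0, 0, 423]) picture_frame();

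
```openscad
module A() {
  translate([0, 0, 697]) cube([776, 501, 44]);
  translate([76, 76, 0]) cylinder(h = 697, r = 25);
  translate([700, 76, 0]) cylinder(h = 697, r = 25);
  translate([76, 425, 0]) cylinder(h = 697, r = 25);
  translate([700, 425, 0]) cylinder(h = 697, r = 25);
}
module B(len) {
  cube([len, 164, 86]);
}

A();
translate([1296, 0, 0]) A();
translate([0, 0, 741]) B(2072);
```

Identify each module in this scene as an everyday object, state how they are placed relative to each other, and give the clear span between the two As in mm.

A is a table. B is a beam. A beam spans the tops of two tables. The clear span between the two tables is 520 mm.

Second table starts at x = 1296; first ends at x = 776; clear span = 1296 − 776 = 520 mm.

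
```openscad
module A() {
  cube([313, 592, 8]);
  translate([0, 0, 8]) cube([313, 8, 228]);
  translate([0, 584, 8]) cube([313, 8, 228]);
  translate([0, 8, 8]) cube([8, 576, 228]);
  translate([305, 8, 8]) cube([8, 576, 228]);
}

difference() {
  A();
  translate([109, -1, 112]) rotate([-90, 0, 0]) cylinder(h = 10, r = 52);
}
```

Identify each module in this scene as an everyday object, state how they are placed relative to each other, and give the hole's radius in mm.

A is an open box. The open box has a circular hole through its front wall. The hole's radius is 52 mm.

The subtracted cylinder has r = 52 mm.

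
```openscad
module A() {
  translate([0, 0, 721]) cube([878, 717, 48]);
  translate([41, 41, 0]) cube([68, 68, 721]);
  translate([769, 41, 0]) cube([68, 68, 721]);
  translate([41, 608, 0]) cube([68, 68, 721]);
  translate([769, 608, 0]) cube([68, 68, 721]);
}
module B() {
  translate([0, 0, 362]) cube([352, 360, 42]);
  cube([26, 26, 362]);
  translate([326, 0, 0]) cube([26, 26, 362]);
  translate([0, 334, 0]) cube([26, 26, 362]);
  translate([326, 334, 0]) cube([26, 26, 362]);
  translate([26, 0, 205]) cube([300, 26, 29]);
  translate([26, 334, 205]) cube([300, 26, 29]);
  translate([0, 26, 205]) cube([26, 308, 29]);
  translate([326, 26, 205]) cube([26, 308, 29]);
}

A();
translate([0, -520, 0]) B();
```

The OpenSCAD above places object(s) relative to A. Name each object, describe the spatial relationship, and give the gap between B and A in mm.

The stool's nearest face is 160 mm from the table's −y face.

A is a table. B is a stool. The stool is on the floor beside the table on its −y side. The gap between the stool and the table is 160 mm.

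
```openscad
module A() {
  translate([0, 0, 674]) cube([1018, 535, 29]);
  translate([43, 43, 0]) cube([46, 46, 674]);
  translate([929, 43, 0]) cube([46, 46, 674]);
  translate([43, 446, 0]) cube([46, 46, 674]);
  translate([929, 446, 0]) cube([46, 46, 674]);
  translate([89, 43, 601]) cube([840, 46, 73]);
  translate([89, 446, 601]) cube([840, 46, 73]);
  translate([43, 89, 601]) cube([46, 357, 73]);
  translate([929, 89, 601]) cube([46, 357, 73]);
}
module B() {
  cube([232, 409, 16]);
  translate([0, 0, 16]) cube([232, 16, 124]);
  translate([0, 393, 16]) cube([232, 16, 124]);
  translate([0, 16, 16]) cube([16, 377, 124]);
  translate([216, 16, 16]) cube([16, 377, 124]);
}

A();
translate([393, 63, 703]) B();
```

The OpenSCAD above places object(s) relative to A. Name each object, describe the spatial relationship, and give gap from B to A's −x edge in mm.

A is a table. B is an open box. The open box is on top of the table, centred. The gap from the open box to the table's −x edge is 393 mm.

The open box's min-x is at 393; the table's min-x is 0; gap = 393 mm.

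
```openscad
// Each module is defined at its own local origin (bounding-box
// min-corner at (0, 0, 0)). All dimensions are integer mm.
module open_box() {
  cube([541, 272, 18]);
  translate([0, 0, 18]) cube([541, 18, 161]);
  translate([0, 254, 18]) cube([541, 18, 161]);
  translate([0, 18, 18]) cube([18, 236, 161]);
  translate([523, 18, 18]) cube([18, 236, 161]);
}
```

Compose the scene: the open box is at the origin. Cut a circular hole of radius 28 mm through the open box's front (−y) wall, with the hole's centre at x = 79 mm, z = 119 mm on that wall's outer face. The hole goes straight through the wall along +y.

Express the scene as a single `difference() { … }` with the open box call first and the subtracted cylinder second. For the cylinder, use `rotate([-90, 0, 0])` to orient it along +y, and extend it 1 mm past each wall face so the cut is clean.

difference() {
  open_box();
  translate([79, -1, 119]) rotate([-90, 0, 0]) cylinder(h = 20, r = 28);
}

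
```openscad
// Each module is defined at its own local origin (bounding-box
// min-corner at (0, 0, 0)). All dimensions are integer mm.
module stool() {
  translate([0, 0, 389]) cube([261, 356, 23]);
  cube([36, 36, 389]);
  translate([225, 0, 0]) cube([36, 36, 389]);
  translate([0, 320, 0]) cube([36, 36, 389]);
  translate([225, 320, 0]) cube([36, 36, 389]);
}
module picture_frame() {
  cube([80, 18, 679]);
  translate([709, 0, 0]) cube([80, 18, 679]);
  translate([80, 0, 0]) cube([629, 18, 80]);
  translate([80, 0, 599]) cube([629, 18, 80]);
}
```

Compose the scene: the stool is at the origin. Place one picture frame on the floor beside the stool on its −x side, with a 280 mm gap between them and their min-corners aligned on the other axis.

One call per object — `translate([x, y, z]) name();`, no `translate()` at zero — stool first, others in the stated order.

stool();
translate([-1069, 0, 0]) picture_frame();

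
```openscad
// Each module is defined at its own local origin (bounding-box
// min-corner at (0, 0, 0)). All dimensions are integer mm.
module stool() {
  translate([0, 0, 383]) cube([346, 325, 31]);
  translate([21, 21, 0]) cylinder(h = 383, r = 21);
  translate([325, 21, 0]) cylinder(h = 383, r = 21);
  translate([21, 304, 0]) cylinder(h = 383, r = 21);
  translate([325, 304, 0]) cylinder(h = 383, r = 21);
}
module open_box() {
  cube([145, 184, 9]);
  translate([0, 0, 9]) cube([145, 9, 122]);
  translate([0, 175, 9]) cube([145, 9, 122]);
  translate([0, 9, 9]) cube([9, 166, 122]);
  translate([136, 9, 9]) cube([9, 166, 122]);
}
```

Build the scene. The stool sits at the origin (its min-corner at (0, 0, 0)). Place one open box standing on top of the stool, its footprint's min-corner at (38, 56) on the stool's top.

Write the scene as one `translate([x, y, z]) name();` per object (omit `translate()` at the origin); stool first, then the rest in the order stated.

stool();
translate([38, 56, 414]) open_box();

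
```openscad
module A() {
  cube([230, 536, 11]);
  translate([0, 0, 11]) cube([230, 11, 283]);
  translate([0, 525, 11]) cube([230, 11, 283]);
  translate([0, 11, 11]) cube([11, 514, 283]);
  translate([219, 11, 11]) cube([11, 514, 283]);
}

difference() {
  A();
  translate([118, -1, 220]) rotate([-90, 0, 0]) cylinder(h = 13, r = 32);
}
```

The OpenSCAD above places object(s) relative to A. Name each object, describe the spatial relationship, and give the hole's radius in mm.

A is an open box. The open box has a circular hole through its front wall. The hole's radius is 32 mm.

The subtracted cylinder has r = 32 mm.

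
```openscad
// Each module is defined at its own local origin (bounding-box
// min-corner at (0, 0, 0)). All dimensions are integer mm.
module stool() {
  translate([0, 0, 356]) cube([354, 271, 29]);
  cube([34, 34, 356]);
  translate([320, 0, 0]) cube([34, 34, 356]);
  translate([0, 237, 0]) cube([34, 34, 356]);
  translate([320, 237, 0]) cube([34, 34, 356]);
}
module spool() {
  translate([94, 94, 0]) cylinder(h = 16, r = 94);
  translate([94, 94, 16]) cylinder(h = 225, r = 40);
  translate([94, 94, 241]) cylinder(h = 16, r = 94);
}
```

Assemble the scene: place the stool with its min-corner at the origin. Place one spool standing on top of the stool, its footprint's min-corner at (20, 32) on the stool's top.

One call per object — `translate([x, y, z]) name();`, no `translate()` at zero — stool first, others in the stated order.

stool();
translate([20, 32, 385]) spool();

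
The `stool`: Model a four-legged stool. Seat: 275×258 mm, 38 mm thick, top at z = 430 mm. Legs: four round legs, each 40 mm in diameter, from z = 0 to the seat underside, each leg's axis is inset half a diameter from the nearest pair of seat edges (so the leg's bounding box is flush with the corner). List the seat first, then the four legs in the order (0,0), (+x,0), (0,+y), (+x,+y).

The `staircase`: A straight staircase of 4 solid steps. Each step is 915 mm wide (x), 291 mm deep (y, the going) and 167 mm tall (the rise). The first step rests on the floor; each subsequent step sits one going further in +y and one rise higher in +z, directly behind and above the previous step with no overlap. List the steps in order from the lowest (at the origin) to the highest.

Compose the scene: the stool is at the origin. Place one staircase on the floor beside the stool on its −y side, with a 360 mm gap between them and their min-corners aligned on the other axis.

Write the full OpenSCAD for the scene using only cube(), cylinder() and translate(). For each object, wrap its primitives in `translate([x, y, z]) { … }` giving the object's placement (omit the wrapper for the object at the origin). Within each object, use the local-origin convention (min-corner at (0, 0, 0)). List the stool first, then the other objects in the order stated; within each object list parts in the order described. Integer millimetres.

translate([0, 0, 392]) cube([275, 258, 38]);
translate([20, 20, 0]) cylinder(h = 392, r = 20);
translate([255, 20, 0]) cylinder(h = 392, r = 20);
translate([20, 238, 0]) cylinder(h = 392, r = 20);
translate([255, 238, 0]) cylinder(h = 392, r = 20);
translate([0, -1524, 0]) {
  cube([915, 291, 167]);
  translate([0, 291, 167]) cube([915, 291, 167]);
  translate([0, 582, 334]) cube([915, 291, 167]);
  translate([0, 873, 501]) cube([915, 291, 167]);
}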